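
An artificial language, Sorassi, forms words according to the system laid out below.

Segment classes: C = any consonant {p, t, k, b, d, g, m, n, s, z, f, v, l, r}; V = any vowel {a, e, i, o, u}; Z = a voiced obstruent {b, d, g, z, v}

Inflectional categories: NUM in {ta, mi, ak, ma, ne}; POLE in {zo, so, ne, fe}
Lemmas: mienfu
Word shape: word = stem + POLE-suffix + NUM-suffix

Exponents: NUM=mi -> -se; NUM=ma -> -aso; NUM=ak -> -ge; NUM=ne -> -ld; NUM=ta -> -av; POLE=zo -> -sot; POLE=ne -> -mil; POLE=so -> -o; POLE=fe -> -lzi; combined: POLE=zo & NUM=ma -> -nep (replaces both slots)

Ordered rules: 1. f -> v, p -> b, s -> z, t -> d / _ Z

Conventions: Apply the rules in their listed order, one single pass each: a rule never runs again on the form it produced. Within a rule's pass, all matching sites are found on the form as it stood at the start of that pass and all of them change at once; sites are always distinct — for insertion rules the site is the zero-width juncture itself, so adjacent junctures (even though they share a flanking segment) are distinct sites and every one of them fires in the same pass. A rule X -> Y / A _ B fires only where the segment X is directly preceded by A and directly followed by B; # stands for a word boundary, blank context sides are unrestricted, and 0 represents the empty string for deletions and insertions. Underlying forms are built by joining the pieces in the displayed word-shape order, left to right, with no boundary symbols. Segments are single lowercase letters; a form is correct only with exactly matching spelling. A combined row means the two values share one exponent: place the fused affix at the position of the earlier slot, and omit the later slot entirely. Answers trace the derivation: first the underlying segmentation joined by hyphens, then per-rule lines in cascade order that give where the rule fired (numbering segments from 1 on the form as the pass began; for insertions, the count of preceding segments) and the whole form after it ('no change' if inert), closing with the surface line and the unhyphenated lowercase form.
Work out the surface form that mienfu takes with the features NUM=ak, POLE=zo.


underlying: mienfu-sot-ge
1. f -> v, p -> b, s -> z, t -> d / _ Z: fires at position(s) 9: mienfusodge
surface: mienfusodge


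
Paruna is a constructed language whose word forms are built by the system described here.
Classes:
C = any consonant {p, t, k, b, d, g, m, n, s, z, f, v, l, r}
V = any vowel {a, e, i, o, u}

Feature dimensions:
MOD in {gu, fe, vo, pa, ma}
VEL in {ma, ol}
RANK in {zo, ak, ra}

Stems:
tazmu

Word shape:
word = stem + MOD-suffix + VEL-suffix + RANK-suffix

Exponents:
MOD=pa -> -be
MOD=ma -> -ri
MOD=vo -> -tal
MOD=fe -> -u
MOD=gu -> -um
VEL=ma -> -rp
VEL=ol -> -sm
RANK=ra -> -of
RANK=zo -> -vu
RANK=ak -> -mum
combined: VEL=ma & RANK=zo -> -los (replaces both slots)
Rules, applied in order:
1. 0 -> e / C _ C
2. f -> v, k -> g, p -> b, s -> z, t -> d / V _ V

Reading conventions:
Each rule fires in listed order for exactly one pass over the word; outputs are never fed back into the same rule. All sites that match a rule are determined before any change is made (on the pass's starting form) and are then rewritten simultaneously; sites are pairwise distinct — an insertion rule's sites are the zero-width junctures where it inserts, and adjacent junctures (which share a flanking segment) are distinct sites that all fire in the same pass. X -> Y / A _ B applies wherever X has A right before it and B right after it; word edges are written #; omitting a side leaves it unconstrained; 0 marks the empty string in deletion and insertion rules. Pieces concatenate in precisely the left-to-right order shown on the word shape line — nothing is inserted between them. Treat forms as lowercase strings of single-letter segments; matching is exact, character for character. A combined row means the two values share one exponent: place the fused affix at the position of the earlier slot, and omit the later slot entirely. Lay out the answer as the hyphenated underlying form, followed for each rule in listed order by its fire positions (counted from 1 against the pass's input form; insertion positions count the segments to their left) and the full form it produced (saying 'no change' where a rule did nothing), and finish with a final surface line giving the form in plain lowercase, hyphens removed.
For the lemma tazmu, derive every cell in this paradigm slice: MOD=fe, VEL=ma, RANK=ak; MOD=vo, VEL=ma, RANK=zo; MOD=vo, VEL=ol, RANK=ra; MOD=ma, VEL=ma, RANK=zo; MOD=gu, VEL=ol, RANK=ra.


cell MOD=fe, VEL=ma, RANK=ak:
underlying: tazmu-u-rp-mum
1. 0 -> e / C _ C: inserts after position(s) 3, 7, 8: tazemuurepemum
2. f -> v, k -> g, p -> b, s -> z, t -> d / V _ V: fires at position(s) 10: tazemuurebemum
surface: tazemuurebemum

cell MOD=vo, VEL=ma, RANK=zo:
underlying: tazmu-tal-los
1. 0 -> e / C _ C: inserts after position(s) 3, 8: tazemutalelos
2. f -> v, k -> g, p -> b, s -> z, t -> d / V _ V: fires at position(s) 7: tazemudalelos
surface: tazemudalelos

cell MOD=vo, VEL=ol, RANK=ra:
underlying: tazmu-tal-sm-of
1. 0 -> e / C _ C: inserts after position(s) 3, 8, 9: tazemutalesemof
2. f -> v, k -> g, p -> b, s -> z, t -> d / V _ V: fires at position(s) 7, 11: tazemudalezemof
surface: tazemudalezemof

cell MOD=ma, VEL=ma, RANK=zo:
underlying: tazmu-ri-los
1. 0 -> e / C _ C: inserts after position(s) 3: tazemurilos
2. f -> v, k -> g, p -> b, s -> z, t -> d / V _ V: no change
surface: tazemurilos

cell MOD=gu, VEL=ol, RANK=ra:
underlying: tazmu-um-sm-of
1. 0 -> e / C _ C: inserts after position(s) 3, 7, 8: tazemuumesemof
2. f -> v, k -> g, p -> b, s -> z, t -> d / V _ V: fires at position(s) 10: tazemuumezemof
surface: tazemuumezemof


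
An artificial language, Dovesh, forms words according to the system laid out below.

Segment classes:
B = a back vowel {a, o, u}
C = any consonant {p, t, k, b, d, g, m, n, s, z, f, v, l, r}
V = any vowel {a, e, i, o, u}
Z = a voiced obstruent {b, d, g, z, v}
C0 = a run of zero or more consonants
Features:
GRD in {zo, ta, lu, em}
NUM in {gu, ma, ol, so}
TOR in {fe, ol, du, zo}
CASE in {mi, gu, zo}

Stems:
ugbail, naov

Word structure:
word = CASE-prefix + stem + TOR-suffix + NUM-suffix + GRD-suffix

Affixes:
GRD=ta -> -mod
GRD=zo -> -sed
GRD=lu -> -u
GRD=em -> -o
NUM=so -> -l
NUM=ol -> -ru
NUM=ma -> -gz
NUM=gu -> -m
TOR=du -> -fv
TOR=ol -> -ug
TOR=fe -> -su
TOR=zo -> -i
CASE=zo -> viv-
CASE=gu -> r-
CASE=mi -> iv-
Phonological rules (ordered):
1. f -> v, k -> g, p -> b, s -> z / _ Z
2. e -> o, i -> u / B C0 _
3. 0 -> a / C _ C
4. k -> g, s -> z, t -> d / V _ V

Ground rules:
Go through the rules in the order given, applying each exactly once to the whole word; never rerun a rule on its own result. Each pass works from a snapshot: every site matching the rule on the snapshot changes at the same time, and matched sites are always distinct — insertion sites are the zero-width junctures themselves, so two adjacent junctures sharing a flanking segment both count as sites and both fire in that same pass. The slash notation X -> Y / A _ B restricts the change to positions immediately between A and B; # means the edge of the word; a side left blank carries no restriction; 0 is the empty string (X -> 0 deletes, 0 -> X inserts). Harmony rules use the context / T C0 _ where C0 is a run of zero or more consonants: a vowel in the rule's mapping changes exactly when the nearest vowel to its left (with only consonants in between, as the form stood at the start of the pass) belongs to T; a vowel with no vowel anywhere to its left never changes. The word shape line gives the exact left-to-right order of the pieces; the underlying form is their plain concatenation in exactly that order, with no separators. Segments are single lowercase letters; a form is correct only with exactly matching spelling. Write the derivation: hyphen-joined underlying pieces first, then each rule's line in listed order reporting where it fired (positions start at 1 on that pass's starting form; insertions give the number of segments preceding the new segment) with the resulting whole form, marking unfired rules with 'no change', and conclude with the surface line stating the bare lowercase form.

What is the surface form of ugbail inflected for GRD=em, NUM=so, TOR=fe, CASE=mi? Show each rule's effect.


underlying: iv-ugbail-su-l-o
1. f -> v, k -> g, p -> b, s -> z / _ Z: no change
2. e -> o, i -> u / B C0 _: fires at position(s) 7: ivugbaulsulo
3. 0 -> a / C _ C: inserts after position(s) 4, 8: ivugabaulasulo
4. k -> g, s -> z, t -> d / V _ V: fires at position(s) 11: ivugabaulazulo
surface: ivugabaulazulo


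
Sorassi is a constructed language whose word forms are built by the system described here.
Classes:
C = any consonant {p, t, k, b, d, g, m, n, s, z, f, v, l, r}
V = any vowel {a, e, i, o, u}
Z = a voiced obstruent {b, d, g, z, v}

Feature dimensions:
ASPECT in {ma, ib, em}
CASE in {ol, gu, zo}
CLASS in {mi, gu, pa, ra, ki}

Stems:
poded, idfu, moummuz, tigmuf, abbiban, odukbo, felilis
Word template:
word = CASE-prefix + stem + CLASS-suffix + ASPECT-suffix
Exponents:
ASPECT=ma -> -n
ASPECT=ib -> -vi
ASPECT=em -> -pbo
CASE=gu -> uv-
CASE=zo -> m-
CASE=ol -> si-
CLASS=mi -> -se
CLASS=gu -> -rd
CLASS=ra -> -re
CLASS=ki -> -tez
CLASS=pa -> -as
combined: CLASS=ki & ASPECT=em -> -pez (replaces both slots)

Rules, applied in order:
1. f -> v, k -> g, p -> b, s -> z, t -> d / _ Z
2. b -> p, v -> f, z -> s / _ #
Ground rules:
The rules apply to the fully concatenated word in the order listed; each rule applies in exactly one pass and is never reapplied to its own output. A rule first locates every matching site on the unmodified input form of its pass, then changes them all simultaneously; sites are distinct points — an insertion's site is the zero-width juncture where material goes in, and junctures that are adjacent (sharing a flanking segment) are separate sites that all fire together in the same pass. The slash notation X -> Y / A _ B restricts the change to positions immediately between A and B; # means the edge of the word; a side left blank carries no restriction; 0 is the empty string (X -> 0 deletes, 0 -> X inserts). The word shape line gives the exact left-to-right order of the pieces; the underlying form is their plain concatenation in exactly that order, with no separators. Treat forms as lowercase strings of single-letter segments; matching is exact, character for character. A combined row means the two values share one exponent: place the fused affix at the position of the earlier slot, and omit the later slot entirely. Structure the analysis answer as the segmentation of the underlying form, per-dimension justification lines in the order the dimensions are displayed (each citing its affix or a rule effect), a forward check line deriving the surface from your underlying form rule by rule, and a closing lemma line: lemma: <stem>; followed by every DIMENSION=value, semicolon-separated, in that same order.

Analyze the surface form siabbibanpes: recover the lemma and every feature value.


underlying: si-abbiban-pez
ASPECT=em - signalled by the combined affix row
CASE=ol - signalled by the affix si-
CLASS=ki - signalled by the combined affix row
check: siabbibanpez -> siabbibanpez -> siabbibanpes
lemma: abbiban; ASPECT=em; CASE=ol; CLASS=ki


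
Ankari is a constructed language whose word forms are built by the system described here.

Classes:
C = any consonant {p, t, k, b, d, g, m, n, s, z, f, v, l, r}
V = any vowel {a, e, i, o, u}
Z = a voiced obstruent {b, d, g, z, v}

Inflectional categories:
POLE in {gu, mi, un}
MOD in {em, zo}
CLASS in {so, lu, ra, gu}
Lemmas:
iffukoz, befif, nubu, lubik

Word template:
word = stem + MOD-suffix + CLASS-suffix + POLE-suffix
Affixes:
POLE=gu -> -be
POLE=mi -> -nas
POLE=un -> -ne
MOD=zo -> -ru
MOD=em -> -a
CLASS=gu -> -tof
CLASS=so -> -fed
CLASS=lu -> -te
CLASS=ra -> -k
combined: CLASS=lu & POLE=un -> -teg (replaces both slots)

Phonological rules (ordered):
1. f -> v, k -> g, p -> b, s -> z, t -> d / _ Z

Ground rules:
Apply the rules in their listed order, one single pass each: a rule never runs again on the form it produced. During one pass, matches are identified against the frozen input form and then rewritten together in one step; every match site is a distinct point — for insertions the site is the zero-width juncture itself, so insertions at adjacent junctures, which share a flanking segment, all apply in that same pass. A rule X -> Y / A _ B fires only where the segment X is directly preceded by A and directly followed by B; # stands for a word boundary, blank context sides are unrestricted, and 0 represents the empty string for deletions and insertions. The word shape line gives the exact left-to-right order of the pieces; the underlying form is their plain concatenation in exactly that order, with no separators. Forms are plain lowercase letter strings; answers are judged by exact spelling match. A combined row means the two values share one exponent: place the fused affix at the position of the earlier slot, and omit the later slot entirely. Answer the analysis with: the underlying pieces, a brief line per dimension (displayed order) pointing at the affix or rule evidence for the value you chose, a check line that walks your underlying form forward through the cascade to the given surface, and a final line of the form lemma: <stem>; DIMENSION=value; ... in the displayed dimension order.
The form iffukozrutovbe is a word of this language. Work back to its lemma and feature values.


underlying: iffukoz-ru-tof-be
POLE=gu - signalled by the affix -be
MOD=zo - signalled by the affix -ru
CLASS=gu - signalled by the affix -tof
check: iffukozrutofbe -> iffukozrutovbe
lemma: iffukoz; POLE=gu; MOD=zo; CLASS=gu


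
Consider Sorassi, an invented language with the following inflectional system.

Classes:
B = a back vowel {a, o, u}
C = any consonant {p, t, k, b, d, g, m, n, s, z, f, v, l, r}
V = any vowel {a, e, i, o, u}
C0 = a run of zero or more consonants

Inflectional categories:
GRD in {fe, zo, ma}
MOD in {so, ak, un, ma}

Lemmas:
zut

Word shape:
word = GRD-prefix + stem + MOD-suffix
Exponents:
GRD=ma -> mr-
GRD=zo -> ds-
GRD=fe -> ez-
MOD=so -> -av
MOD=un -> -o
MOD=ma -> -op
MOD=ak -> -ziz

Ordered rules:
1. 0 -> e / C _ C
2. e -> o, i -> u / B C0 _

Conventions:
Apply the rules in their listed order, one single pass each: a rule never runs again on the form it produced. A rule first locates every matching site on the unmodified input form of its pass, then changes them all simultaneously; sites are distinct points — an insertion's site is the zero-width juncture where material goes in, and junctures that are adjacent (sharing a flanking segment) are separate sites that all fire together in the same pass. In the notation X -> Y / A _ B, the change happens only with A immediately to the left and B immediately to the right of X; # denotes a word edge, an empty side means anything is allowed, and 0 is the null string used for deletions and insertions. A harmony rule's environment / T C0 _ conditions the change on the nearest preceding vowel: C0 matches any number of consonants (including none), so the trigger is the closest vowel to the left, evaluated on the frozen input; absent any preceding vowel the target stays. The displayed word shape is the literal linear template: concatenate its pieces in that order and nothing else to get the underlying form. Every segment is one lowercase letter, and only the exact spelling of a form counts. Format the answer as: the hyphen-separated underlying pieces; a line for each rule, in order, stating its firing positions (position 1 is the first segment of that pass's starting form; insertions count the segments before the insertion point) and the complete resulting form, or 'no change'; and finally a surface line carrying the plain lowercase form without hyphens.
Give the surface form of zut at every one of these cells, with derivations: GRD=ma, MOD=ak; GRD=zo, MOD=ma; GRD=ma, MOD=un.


cell GRD=ma, MOD=ak:
underlying: mr-zut-ziz
1. 0 -> e / C _ C: inserts after position(s) 1, 2, 5: merezuteziz
2. e -> o, i -> u / B C0 _: fires at position(s) 8: merezutoziz
surface: merezutoziz

cell GRD=zo, MOD=ma:
underlying: ds-zut-op
1. 0 -> e / C _ C: inserts after position(s) 1, 2: desezutop
2. e -> o, i -> u / B C0 _: no change
surface: desezutop

cell GRD=ma, MOD=un:
underlying: mr-zut-o
1. 0 -> e / C _ C: inserts after position(s) 1, 2: merezuto
2. e -> o, i -> u / B C0 _: no change
surface: merezuto


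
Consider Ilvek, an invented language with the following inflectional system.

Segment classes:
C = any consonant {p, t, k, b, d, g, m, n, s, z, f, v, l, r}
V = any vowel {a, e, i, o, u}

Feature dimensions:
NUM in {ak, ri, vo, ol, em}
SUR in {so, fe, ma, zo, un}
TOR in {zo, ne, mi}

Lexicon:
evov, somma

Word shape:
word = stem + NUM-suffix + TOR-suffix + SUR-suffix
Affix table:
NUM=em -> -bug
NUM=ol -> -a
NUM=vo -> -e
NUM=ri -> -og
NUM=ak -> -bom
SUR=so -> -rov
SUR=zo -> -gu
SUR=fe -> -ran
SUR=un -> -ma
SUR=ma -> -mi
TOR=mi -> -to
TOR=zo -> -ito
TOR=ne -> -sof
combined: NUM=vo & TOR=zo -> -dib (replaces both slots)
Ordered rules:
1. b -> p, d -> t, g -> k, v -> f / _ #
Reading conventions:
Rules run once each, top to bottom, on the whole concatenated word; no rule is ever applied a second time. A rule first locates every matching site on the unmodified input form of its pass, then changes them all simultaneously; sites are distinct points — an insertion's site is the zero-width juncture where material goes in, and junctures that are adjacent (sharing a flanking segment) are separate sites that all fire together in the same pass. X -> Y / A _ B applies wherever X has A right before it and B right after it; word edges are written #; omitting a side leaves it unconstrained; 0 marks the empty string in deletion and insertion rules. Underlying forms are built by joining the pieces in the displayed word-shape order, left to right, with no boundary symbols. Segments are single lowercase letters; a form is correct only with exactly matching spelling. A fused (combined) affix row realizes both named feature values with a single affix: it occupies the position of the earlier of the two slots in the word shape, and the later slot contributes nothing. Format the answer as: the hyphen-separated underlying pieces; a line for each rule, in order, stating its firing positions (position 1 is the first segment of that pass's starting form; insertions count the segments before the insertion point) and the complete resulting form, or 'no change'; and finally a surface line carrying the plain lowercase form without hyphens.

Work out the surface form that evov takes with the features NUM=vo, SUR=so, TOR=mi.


underlying: evov-e-to-rov
1. b -> p, d -> t, g -> k, v -> f / _ #: fires at position(s) 10: evovetorof
surface: evovetorof


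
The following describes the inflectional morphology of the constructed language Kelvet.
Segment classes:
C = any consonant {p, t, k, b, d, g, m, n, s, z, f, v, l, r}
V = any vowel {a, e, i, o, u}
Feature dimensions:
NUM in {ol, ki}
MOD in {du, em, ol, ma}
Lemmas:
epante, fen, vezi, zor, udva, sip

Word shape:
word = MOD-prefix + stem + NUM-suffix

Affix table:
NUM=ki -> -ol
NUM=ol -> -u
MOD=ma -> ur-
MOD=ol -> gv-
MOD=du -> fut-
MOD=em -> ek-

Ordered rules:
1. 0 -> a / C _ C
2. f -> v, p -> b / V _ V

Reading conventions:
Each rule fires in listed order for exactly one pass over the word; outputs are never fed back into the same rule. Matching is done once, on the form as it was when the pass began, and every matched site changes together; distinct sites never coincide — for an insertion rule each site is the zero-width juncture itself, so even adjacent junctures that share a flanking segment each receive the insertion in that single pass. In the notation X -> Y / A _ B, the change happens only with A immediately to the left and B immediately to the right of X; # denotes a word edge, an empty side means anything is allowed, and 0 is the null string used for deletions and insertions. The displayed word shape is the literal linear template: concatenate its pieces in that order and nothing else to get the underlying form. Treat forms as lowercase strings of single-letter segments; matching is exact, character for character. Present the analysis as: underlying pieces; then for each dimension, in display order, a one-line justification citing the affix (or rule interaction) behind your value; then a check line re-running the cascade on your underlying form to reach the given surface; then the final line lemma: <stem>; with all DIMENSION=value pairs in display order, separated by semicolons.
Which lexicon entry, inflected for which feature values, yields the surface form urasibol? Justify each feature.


underlying: ur-sip-ol
NUM=ki - signalled by the affix -ol
MOD=ma - signalled by the affix ur-
check: ursipol -> urasipol -> urasibol
lemma: sip; NUM=ki; MOD=ma


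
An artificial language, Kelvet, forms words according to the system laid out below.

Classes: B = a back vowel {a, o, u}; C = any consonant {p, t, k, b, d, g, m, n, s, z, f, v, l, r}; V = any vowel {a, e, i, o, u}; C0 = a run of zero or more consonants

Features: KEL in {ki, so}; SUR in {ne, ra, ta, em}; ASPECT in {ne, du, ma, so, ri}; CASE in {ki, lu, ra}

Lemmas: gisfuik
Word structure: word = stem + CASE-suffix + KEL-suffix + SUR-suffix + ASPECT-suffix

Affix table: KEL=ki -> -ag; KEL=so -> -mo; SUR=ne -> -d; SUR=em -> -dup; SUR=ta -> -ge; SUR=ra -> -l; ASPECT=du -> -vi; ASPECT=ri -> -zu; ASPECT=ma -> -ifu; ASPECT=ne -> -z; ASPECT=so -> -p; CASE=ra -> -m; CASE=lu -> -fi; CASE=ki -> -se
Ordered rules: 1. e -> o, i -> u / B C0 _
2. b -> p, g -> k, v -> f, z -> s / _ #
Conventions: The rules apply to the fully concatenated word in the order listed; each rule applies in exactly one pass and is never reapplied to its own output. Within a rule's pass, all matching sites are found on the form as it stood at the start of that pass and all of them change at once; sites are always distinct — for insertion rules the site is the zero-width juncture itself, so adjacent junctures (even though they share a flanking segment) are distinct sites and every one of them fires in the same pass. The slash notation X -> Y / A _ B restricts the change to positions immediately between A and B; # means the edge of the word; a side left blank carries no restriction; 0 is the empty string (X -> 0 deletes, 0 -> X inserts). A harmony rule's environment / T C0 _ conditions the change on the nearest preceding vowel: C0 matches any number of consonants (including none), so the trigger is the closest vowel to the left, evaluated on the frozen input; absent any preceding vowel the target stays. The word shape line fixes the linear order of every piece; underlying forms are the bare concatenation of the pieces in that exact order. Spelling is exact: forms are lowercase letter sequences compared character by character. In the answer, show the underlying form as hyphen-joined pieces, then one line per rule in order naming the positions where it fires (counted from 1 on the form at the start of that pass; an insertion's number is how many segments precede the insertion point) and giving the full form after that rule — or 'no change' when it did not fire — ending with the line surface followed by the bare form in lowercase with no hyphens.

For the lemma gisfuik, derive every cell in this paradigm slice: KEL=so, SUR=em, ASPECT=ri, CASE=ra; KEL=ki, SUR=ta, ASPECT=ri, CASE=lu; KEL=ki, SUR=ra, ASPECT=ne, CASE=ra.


cell KEL=so, SUR=em, ASPECT=ri, CASE=ra:
underlying: gisfuik-m-mo-dup-zu
1. e -> o, i -> u / B C0 _: fires at position(s) 6: gisfuukmmodupzu
2. b -> p, g -> k, v -> f, z -> s / _ #: no change
surface: gisfuukmmodupzu

cell KEL=ki, SUR=ta, ASPECT=ri, CASE=lu:
underlying: gisfuik-fi-ag-ge-zu
1. e -> o, i -> u / B C0 _: fires at position(s) 6, 13: gisfuukfiaggozu
2. b -> p, g -> k, v -> f, z -> s / _ #: no change
surface: gisfuukfiaggozu

cell KEL=ki, SUR=ra, ASPECT=ne, CASE=ra:
underlying: gisfuik-m-ag-l-z
1. e -> o, i -> u / B C0 _: fires at position(s) 6: gisfuukmaglz
2. b -> p, g -> k, v -> f, z -> s / _ #: fires at position(s) 12: gisfuukmagls
surface: gisfuukmagls


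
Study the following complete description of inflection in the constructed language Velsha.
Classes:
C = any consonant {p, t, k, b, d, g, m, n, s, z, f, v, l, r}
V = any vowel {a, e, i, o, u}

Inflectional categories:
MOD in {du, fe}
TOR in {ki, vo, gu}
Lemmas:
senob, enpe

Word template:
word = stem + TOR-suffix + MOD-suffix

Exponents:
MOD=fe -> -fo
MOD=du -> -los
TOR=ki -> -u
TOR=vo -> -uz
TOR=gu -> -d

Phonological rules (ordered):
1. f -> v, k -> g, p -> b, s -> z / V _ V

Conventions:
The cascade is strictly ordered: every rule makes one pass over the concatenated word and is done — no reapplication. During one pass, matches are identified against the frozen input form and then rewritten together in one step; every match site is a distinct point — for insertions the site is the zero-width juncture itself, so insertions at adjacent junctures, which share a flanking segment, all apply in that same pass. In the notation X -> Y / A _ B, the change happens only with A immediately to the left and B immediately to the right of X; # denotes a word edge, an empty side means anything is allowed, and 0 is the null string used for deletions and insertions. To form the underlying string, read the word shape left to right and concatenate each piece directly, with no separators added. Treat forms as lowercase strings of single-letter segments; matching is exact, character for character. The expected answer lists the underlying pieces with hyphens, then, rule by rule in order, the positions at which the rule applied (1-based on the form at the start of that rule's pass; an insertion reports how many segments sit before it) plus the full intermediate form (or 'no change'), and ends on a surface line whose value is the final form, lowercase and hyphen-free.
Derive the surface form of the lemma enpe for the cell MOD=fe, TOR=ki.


underlying: enpe-u-fo
1. f -> v, k -> g, p -> b, s -> z / V _ V: fires at position(s) 6: enpeuvo
surface: enpeuvo


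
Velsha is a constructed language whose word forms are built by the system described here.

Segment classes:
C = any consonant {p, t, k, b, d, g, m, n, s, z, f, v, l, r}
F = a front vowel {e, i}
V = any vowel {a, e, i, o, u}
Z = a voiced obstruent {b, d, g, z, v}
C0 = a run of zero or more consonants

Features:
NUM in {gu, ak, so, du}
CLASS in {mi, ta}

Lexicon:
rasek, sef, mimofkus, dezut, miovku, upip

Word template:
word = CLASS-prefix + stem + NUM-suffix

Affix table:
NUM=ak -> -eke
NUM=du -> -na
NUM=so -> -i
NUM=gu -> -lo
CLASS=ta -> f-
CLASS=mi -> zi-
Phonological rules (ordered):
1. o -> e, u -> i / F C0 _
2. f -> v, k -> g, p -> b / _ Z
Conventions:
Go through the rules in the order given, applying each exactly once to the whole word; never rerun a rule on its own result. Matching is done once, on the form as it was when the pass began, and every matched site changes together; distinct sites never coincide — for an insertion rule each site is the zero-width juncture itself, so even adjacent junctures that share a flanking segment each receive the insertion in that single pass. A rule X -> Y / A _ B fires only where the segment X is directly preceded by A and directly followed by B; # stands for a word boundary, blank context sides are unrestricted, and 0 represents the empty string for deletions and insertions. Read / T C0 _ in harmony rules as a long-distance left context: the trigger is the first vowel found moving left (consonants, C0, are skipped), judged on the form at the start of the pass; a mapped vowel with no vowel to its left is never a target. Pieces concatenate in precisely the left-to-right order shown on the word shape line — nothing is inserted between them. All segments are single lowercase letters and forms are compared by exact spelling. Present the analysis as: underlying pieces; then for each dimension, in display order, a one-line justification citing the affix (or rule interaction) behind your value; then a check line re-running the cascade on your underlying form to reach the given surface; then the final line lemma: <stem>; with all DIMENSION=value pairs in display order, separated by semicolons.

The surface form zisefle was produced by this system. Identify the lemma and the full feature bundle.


underlying: zi-sef-lo
NUM=gu - signalled by the affix -lo
CLASS=mi - signalled by the affix zi-
check: ziseflo -> zisefle -> zisefle
lemma: sef; NUM=gu; CLASS=mi


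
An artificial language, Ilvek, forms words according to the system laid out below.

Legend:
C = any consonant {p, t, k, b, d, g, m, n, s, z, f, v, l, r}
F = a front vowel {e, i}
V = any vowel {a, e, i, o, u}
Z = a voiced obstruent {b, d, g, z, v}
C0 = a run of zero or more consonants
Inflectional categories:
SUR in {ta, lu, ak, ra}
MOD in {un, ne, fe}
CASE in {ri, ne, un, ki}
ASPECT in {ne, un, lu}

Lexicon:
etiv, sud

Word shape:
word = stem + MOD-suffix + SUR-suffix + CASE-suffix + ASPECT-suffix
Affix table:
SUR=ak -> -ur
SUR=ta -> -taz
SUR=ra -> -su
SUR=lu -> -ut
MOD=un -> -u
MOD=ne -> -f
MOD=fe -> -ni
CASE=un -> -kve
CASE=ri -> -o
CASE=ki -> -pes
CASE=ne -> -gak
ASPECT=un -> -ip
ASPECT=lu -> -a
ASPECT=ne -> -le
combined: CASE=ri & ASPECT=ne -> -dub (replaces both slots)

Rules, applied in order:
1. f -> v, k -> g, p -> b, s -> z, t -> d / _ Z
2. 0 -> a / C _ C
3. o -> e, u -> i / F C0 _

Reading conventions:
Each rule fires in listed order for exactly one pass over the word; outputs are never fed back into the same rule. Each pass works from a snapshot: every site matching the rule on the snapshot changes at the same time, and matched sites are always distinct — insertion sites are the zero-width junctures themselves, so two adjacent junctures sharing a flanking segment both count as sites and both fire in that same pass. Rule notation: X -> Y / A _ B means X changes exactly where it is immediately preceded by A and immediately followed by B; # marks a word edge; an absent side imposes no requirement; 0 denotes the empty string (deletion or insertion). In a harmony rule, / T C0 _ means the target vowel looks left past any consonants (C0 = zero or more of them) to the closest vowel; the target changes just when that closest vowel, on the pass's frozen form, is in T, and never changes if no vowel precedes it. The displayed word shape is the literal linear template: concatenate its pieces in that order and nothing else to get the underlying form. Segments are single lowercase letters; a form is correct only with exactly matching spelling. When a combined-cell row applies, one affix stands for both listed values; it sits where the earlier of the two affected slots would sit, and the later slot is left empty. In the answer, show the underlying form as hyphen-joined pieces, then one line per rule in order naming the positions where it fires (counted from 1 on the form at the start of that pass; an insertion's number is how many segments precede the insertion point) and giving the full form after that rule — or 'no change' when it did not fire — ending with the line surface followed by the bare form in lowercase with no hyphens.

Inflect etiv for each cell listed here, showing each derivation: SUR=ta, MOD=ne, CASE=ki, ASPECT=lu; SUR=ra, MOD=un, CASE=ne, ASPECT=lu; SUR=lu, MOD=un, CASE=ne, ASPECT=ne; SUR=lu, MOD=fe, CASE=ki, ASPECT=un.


cell SUR=ta, MOD=ne, CASE=ki, ASPECT=lu:
underlying: etiv-f-taz-pes-a
1. f -> v, k -> g, p -> b, s -> z, t -> d / _ Z: no change
2. 0 -> a / C _ C: inserts after position(s) 4, 5, 8: etivafatazapesa
3. o -> e, u -> i / F C0 _: no change
surface: etivafatazapesa

cell SUR=ra, MOD=un, CASE=ne, ASPECT=lu:
underlying: etiv-u-su-gak-a
1. f -> v, k -> g, p -> b, s -> z, t -> d / _ Z: no change
2. 0 -> a / C _ C: no change
3. o -> e, u -> i / F C0 _: fires at position(s) 5: etivisugaka
surface: etivisugaka

cell SUR=lu, MOD=un, CASE=ne, ASPECT=ne:
underlying: etiv-u-ut-gak-le
1. f -> v, k -> g, p -> b, s -> z, t -> d / _ Z: fires at position(s) 7: etivuudgakle
2. 0 -> a / C _ C: inserts after position(s) 7, 10: etivuudagakale
3. o -> e, u -> i / F C0 _: fires at position(s) 5: etiviudagakale
surface: etiviudagakale

cell SUR=lu, MOD=fe, CASE=ki, ASPECT=un:
underlying: etiv-ni-ut-pes-ip
1. f -> v, k -> g, p -> b, s -> z, t -> d / _ Z: no change
2. 0 -> a / C _ C: inserts after position(s) 4, 8: etivaniutapesip
3. o -> e, u -> i / F C0 _: fires at position(s) 8: etivaniitapesip
surface: etivaniitapesip


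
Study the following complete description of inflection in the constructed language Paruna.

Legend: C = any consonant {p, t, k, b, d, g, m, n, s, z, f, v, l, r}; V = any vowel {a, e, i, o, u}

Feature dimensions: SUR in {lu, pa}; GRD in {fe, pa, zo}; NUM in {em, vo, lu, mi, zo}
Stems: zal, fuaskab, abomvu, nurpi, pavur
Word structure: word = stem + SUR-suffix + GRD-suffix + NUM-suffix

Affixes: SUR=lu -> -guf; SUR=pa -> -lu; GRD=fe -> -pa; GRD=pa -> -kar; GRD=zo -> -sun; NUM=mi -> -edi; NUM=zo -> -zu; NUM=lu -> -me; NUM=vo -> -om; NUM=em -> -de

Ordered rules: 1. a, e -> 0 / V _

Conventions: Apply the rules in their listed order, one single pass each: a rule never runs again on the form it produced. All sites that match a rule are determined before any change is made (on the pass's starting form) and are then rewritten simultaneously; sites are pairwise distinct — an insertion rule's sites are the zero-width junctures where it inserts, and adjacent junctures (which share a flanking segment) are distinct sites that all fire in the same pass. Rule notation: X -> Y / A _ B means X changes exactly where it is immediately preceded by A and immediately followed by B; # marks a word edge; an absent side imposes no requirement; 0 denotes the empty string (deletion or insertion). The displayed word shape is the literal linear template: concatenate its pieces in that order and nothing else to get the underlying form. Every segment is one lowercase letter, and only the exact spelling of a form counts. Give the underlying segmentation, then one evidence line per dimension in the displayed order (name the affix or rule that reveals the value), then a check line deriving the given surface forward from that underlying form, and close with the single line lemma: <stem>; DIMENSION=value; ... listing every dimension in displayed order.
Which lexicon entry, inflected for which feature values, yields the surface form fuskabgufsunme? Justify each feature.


underlying: fuaskab-guf-sun-me
SUR=lu - signalled by the affix -guf
GRD=zo - signalled by the affix -sun
NUM=lu - signalled by the affix -me
check: fuaskabgufsunme -> fuskabgufsunme
lemma: fuaskab; SUR=lu; GRD=zo; NUM=lu


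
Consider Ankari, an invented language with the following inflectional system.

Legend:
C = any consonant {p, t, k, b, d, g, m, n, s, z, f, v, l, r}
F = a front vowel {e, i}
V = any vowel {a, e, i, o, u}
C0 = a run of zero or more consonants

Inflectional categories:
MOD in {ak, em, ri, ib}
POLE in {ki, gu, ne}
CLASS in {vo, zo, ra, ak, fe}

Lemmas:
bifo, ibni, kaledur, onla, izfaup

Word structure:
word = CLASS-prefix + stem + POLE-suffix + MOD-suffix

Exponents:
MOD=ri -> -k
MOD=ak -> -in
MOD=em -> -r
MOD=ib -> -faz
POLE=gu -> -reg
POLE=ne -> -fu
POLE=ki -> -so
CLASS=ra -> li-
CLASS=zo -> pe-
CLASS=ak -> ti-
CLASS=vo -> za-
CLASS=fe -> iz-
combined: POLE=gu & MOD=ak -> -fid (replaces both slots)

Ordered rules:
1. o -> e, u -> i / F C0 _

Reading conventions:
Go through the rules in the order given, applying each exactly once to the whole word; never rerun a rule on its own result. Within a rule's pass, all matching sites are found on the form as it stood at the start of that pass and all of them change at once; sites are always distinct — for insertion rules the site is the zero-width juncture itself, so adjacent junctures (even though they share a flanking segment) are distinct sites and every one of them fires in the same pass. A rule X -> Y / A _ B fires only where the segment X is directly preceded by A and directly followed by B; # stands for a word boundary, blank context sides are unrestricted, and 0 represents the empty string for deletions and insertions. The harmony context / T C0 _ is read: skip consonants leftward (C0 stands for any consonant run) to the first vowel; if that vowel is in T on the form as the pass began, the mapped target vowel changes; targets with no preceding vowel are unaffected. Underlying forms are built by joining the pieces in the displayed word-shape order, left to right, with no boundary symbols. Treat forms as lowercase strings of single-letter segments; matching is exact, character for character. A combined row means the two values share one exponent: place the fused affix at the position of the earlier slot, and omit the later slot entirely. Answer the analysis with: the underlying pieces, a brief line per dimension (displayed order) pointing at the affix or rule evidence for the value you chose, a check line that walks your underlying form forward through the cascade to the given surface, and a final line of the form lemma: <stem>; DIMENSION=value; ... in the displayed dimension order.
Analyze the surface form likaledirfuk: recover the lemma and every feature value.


underlying: li-kaledur-fu-k
MOD=ri - signalled by the affix -k
POLE=ne - signalled by the affix -fu
CLASS=ra - signalled by the affix li-
check: likaledurfuk -> likaledirfuk
lemma: kaledur; MOD=ri; POLE=ne; CLASS=ra


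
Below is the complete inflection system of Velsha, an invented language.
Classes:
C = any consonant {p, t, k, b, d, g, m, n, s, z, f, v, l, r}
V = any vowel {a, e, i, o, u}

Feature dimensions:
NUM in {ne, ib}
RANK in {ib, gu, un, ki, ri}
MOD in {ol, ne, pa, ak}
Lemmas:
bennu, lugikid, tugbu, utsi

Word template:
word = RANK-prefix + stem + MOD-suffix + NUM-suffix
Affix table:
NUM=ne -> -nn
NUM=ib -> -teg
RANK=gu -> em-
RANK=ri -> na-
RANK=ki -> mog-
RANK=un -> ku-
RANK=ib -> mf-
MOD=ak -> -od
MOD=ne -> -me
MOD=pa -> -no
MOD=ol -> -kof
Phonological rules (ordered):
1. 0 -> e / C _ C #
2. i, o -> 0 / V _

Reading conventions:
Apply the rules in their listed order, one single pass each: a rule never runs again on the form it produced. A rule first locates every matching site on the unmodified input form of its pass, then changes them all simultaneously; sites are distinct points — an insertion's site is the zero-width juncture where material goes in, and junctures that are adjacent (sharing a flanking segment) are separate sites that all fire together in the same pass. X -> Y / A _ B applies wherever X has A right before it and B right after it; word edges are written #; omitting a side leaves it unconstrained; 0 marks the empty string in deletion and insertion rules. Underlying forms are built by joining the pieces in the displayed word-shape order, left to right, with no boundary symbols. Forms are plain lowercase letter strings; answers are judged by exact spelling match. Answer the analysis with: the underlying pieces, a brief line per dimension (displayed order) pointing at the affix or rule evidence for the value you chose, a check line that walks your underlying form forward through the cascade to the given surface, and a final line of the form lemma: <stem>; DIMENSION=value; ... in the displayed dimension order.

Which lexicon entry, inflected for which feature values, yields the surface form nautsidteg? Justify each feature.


underlying: na-utsi-od-teg
NUM=ib - signalled by the affix -teg
RANK=ri - signalled by the affix na-
MOD=ak - signalled by the affix -od
check: nautsiodteg -> nautsiodteg -> nautsidteg
lemma: utsi; NUM=ib; RANK=ri; MOD=ak


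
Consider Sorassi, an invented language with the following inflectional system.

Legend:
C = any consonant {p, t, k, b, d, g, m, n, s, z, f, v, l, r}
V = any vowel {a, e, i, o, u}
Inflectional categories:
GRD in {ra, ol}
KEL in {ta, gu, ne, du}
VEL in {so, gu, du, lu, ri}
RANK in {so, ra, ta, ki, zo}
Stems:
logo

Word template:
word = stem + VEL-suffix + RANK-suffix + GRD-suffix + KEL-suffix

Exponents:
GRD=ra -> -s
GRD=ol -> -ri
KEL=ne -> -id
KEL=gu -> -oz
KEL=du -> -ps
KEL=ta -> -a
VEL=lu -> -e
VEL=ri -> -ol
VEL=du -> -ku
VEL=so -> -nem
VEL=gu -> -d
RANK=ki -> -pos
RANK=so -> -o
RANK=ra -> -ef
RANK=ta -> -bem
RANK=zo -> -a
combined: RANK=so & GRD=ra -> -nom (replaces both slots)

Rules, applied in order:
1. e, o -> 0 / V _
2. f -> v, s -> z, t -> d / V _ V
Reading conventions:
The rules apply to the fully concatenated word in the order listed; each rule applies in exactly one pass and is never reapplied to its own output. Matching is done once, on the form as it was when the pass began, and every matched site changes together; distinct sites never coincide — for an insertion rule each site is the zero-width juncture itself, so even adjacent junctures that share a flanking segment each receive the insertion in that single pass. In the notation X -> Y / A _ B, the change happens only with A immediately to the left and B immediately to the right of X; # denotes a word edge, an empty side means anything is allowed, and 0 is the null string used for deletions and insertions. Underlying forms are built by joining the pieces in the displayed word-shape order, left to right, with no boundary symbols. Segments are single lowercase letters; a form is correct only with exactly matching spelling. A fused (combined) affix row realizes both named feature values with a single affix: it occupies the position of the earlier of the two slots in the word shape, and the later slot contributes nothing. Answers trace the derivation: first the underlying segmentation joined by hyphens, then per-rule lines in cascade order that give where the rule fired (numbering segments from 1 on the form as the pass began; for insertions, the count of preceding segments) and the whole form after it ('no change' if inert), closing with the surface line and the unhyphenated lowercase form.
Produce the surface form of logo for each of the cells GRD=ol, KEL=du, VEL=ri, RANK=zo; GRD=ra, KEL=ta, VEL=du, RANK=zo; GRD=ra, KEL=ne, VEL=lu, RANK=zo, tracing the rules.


cell GRD=ol, KEL=du, VEL=ri, RANK=zo:
underlying: logo-ol-a-ri-ps
1. e, o -> 0 / V _: fires at position(s) 5: logolarips
2. f -> v, s -> z, t -> d / V _ V: no change
surface: logolarips

cell GRD=ra, KEL=ta, VEL=du, RANK=zo:
underlying: logo-ku-a-s-a
1. e, o -> 0 / V _: no change
2. f -> v, s -> z, t -> d / V _ V: fires at position(s) 8: logokuaza
surface: logokuaza

cell GRD=ra, KEL=ne, VEL=lu, RANK=zo:
underlying: logo-e-a-s-id
1. e, o -> 0 / V _: fires at position(s) 5: logoasid
2. f -> v, s -> z, t -> d / V _ V: fires at position(s) 6: logoazid
surface: logoazid
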